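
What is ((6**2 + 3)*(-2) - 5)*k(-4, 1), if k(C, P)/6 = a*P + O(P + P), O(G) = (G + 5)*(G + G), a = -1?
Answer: -13446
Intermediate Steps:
O(G) = 2*G*(5 + G) (O(G) = (5 + G)*(2*G) = 2*G*(5 + G))
k(C, P) = -6*P + 24*P*(5 + 2*P) (k(C, P) = 6*(-P + 2*(P + P)*(5 + (P + P))) = 6*(-P + 2*(2*P)*(5 + 2*P)) = 6*(-P + 4*P*(5 + 2*P)) = -6*P + 24*P*(5 + 2*P))
((6**2 + 3)*(-2) - 5)*k(-4, 1) = ((6**2 + 3)*(-2) - 5)*(6*1*(19 + 8*1)) = ((36 + 3)*(-2) - 5)*(6*1*(19 + 8)) = (39*(-2) - 5)*(6*1*27) = (-78 - 5)*162 = -83*162 = -13446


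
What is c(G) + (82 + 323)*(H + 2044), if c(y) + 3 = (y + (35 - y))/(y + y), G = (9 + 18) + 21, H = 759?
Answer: 108980387/96 ≈ 1.1352e+6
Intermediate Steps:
G = 48 (G = 27 + 21 = 48)
c(y) = -3 + 35/(2*y) (c(y) = -3 + (y + (35 - y))/(y + y) = -3 + 35/((2*y)) = -3 + 35*(1/(2*y)) = -3 + 35/(2*y))
c(G) + (82 + 323)*(H + 2044) = (-3 + (35/2)/48) + (82 + 323)*(759 + 2044) = (-3 + (35/2)*(1/48)) + 405*2803 = (-3 + 35/96) + 1135215 = -253/96 + 1135215 = 108980387/96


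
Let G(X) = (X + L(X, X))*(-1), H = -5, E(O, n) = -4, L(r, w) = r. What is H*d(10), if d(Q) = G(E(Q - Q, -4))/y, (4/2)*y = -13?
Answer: 80/13 ≈ 6.1538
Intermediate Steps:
y = -13/2 (y = (1/2)*(-13) = -13/2 ≈ -6.5000)
G(X) = -2*X (G(X) = (X + X)*(-1) = (2*X)*(-1) = -2*X)
d(Q) = -16/13 (d(Q) = (-2*(-4))/(-13/2) = 8*(-2/13) = -16/13)
H*d(10) = -5*(-16/13) = 80/13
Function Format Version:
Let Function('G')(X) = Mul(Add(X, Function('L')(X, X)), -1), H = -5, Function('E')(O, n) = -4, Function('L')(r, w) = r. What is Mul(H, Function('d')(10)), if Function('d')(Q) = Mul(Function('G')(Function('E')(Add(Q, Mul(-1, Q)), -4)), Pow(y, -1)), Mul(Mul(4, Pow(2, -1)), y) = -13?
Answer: Rational(80, 13) ≈ 6.1538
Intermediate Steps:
y = Rational(-13, 2) (y = Mul(Rational(1, 2), -13) = Rational(-13, 2) ≈ -6.5000)
Function('G')(X) = Mul(-2, X) (Function('G')(X) = Mul(Add(X, X), -1) = Mul(Mul(2, X), -1) = Mul(-2, X))
Function('d')(Q) = Rational(-16, 13) (Function('d')(Q) = Mul(Mul(-2, -4), Pow(Rational(-13, 2), -1)) = Mul(8, Rational(-2, 13)) = Rational(-16, 13))
Mul(H, Function('d')(10)) = Mul(-5, Rational(-16, 13)) = Rational(80, 13)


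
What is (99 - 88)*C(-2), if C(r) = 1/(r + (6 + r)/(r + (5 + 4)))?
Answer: -77/10 ≈ -7.7000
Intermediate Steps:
C(r) = 1/(r + (6 + r)/(9 + r)) (C(r) = 1/(r + (6 + r)/(r + 9)) = 1/(r + (6 + r)/(9 + r)))
(99 - 88)*C(-2) = (99 - 88)*((9 - 2)/(6 + (-2)**2 + 10*(-2))) = 11*(7/(6 + 4 - 20)) = 11*(7/(-10)) = 11*(-1/10*7) = 11*(-7/10) = -77/10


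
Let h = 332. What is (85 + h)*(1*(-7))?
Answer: -2919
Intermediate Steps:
(85 + h)*(1*(-7)) = (85 + 332)*(1*(-7)) = 417*(-7) = -2919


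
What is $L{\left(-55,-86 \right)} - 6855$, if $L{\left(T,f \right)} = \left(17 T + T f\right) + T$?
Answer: $-3115$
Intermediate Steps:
$L{\left(T,f \right)} = 18 T + T f$
$L{\left(-55,-86 \right)} - 6855 = - 55 \left(18 - 86\right) - 6855 = \left(-55\right) \left(-68\right) - 6855 = 3740 - 6855 = -3115$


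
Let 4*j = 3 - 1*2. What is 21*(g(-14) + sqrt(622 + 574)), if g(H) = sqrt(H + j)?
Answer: 42*sqrt(299) + 21*I*sqrt(55)/2 ≈ 726.25 + 77.87*I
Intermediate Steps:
j = 1/4 (j = (3 - 1*2)/4 = (3 - 2)/4 = (1/4)*1 = 1/4 ≈ 0.25000)
g(H) = sqrt(1/4 + H) (g(H) = sqrt(H + 1/4) = sqrt(1/4 + H))
21*(g(-14) + sqrt(622 + 574)) = 21*(sqrt(1 + 4*(-14))/2 + sqrt(622 + 574)) = 21*(sqrt(1 - 56)/2 + sqrt(1196)) = 21*(sqrt(-55)/2 + 2*sqrt(299)) = 21*((I*sqrt(55))/2 + 2*sqrt(299)) = 21*(I*sqrt(55)/2 + 2*sqrt(299)) = 21*(2*sqrt(299) + I*sqrt(55)/2) = 42*sqrt(299) + 21*I*sqrt(55)/2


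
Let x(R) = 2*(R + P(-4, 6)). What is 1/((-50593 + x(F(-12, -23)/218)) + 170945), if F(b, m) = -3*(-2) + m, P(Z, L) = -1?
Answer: 109/13118133 ≈ 8.3091e-6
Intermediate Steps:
F(b, m) = 6 + m
x(R) = -2 + 2*R (x(R) = 2*(R - 1) = 2*(-1 + R) = -2 + 2*R)
1/((-50593 + x(F(-12, -23)/218)) + 170945) = 1/((-50593 + (-2 + 2*((6 - 23)/218))) + 170945) = 1/((-50593 + (-2 + 2*(-17*1/218))) + 170945) = 1/((-50593 + (-2 + 2*(-17/218))) + 170945) = 1/((-50593 + (-2 - 17/109)) + 170945) = 1/((-50593 - 235/109) + 170945) = 1/(-5514872/109 + 170945) = 1/(13118133/109) = 109/13118133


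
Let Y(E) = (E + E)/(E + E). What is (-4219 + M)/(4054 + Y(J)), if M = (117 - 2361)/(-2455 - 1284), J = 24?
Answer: -15772597/15161645 ≈ -1.0403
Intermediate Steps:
Y(E) = 1 (Y(E) = (2*E)/((2*E)) = (2*E)*(1/(2*E)) = 1)
M = 2244/3739 (M = -2244/(-3739) = -2244*(-1/3739) = 2244/3739 ≈ 0.60016)
(-4219 + M)/(4054 + Y(J)) = (-4219 + 2244/3739)/(4054 + 1) = -15772597/3739/4055 = -15772597/3739*1/4055 = -15772597/15161645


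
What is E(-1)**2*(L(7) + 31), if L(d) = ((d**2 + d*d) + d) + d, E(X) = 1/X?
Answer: 143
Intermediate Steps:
L(d) = 2*d + 2*d**2 (L(d) = ((d**2 + d**2) + d) + d = (2*d**2 + d) + d = (d + 2*d**2) + d = 2*d + 2*d**2)
E(-1)**2*(L(7) + 31) = (1/(-1))**2*(2*7*(1 + 7) + 31) = (-1)**2*(2*7*8 + 31) = 1*(112 + 31) = 1*143 = 143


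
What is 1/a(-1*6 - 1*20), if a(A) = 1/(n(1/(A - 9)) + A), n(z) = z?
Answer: -911/35 ≈ -26.029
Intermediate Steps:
a(A) = 1/(A + 1/(-9 + A)) (a(A) = 1/(1/(A - 9) + A) = 1/(1/(-9 + A) + A) = 1/(A + 1/(-9 + A)))
1/a(-1*6 - 1*20) = 1/((-9 + (-1*6 - 1*20))/(1 + (-1*6 - 1*20)*(-9 + (-1*6 - 1*20)))) = 1/((-9 + (-6 - 20))/(1 + (-6 - 20)*(-9 + (-6 - 20)))) = 1/((-9 - 26)/(1 - 26*(-9 - 26))) = 1/(-35/(1 - 26*(-35))) = 1/(-35/(1 + 910)) = 1/(-35/911) = -911/35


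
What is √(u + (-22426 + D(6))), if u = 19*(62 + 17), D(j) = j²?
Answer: 3*I*√2321 ≈ 144.53*I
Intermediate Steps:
u = 1501 (u = 19*79 = 1501)
√(u + (-22426 + D(6))) = √(1501 + (-22426 + 6²)) = √(1501 + (-22426 + 36)) = √(1501 - 22390) = √(-20889) = 3*I*√2321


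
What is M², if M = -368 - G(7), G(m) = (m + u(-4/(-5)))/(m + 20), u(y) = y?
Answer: 274664329/2025 ≈ 1.3564e+5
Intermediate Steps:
G(m) = (⅘ + m)/(20 + m) (G(m) = (m - 4/(-5))/(m + 20) = (m - 4*(-⅕))/(20 + m) = (m + ⅘)/(20 + m) = (⅘ + m)/(20 + m))
M = -16573/45 (M = -368 - (⅘ + 7)/(20 + 7) = -368 - 39/(27*5) = -368 - 1*13/45 = -368 - 13/45 = -16573/45 ≈ -368.29)
M² = (-16573/45)² = 274664329/2025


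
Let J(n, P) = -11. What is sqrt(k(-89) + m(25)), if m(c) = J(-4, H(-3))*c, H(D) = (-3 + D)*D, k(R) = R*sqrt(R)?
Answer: sqrt(-275 - 89*I*sqrt(89)) ≈ 17.443 - 24.068*I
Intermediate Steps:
k(R) = R**(3/2)
H(D) = D*(-3 + D)
m(c) = -11*c
sqrt(k(-89) + m(25)) = sqrt((-89)**(3/2) - 11*25) = sqrt(-89*I*sqrt(89) - 275) = sqrt(-275 - 89*I*sqrt(89))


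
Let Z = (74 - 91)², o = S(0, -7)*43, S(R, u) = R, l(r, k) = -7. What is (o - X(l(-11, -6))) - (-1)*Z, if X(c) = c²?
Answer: 240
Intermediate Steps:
o = 0 (o = 0*43 = 0)
Z = 289 (Z = (-17)² = 289)
(o - X(l(-11, -6))) - (-1)*Z = (0 - 1*(-7)²) - (-1)*289 = (0 - 1*49) - 1*(-289) = (0 - 49) + 289 = -49 + 289 = 240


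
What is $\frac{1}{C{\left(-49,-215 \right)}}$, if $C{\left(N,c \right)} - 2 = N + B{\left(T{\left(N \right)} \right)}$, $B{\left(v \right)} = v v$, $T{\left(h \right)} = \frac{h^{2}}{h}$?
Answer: $\frac{1}{2354} \approx 0.00042481$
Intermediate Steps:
$T{\left(h \right)} = h$
$B{\left(v \right)} = v^{2}$
$C{\left(N,c \right)} = 2 + N + N^{2}$ ($C{\left(N,c \right)} = 2 + \left(N + N^{2}\right) = 2 + N + N^{2}$)
$\frac{1}{C{\left(-49,-215 \right)}} = \frac{1}{2 - 49 + \left(-49\right)^{2}} = \frac{1}{2 - 49 + 2401} = \frac{1}{2354}$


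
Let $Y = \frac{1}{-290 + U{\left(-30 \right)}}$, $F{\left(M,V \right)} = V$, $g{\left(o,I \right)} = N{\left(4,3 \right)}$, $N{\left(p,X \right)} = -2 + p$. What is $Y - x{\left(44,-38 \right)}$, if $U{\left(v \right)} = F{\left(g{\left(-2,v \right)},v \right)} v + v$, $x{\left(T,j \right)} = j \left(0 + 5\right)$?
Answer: $\frac{110201}{580} \approx 190.0$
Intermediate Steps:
$g{\left(o,I \right)} = 2$ ($g{\left(o,I \right)} = -2 + 4 = 2$)
$x{\left(T,j \right)} = 5 j$ ($x{\left(T,j \right)} = j 5 = 5 j$)
$U{\left(v \right)} = v + v^{2}$ ($U{\left(v \right)} = v v + v = v^{2} + v = v + v^{2}$)
$Y = \frac{1}{580}$ ($Y = \frac{1}{-290 - 30 \left(1 - 30\right)} = \frac{1}{-290 - -870} = \frac{1}{-290 + 870} = \frac{1}{580} \approx 0.0017241$)
$Y - x{\left(44,-38 \right)} = \frac{1}{580} - 5 \left(-38\right) = \frac{1}{580} - -190 = \frac{1}{580} + 190 = \frac{110201}{580}$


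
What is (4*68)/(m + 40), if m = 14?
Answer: 136/27 ≈ 5.0370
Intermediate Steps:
(4*68)/(m + 40) = (4*68)/(14 + 40) = 272/54 = 272*(1/54) = 136/27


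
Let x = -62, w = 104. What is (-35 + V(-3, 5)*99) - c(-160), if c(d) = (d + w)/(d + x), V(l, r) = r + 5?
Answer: 105977/111 ≈ 954.75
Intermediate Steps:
V(l, r) = 5 + r
c(d) = (104 + d)/(-62 + d) (c(d) = (d + 104)/(d - 62) = (104 + d)/(-62 + d))
(-35 + V(-3, 5)*99) - c(-160) = (-35 + (5 + 5)*99) - (104 - 160)/(-62 - 160) = (-35 + 10*99) - (-56)/(-222) = (-35 + 990) - (-1)*(-56)/222 = 955 - 1*28/111 = 955 - 28/111 = 105977/111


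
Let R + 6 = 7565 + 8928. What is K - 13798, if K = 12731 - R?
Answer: -17554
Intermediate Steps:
R = 16487 (R = -6 + (7565 + 8928) = -6 + 16493 = 16487)
K = -3756 (K = 12731 - 1*16487 = 12731 - 16487 = -3756)
K - 13798 = -3756 - 13798 = -17554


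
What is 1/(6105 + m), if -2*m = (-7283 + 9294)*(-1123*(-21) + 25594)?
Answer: -2/98882737 ≈ -2.0226e-8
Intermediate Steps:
m = -98894947/2 (m = -(-7283 + 9294)*(-1123*(-21) + 25594)/2 = -2011*(23583 + 25594)/2 = -2011*49177/2 = -½*98894947 = -98894947/2 ≈ -4.9447e+7)
1/(6105 + m) = 1/(6105 - 98894947/2) = 1/(-98882737/2) = -2/98882737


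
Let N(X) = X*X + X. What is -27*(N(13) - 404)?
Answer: 5994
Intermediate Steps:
N(X) = X + X**2 (N(X) = X**2 + X = X + X**2)
-27*(N(13) - 404) = -27*(13*(1 + 13) - 404) = -27*(13*14 - 404) = -27*(182 - 404) = -27*(-222) = 5994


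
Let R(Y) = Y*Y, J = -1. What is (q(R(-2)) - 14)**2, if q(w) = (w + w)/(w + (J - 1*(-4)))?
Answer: 8100/49 ≈ 165.31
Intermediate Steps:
R(Y) = Y**2
q(w) = 2*w/(3 + w) (q(w) = (w + w)/(w + (-1 - 1*(-4))) = (2*w)/(w + (-1 + 4)) = (2*w)/(w + 3) = (2*w)/(3 + w) = 2*w/(3 + w))
(q(R(-2)) - 14)**2 = (2*(-2)**2/(3 + (-2)**2) - 14)**2 = (2*4/(3 + 4) - 14)**2 = (2*4/7 - 14)**2 = (2*4*(1/7) - 14)**2 = (8/7 - 14)**2 = (-90/7)**2 = 8100/49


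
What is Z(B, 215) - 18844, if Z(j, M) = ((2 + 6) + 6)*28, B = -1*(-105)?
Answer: -18452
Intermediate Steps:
B = 105
Z(j, M) = 392 (Z(j, M) = (8 + 6)*28 = 14*28 = 392)
Z(B, 215) - 18844 = 392 - 18844 = -18452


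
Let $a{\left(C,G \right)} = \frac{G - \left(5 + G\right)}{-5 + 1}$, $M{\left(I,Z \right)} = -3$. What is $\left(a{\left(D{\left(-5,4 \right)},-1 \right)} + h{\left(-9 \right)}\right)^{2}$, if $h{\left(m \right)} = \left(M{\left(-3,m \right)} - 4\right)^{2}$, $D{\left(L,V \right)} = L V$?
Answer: $\frac{40401}{16} \approx 2525.1$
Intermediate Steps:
$a{\left(C,G \right)} = \frac{5}{4}$ ($a{\left(C,G \right)} = - \frac{5}{-4} = \left(-5\right) \left(- \frac{1}{4}\right) = \frac{5}{4}$)
$h{\left(m \right)} = 49$ ($h{\left(m \right)} = \left(-3 - 4\right)^{2} = \left(-7\right)^{2} = 49$)
$\left(a{\left(D{\left(-5,4 \right)},-1 \right)} + h{\left(-9 \right)}\right)^{2} = \left(\frac{5}{4} + 49\right)^{2} = \left(\frac{201}{4}\right)^{2} = \frac{40401}{16}$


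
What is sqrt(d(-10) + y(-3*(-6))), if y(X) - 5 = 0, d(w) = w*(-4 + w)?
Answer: sqrt(145) ≈ 12.042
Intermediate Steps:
y(X) = 5 (y(X) = 5 + 0 = 5)
sqrt(d(-10) + y(-3*(-6))) = sqrt(-10*(-4 - 10) + 5) = sqrt(-10*(-14) + 5) = sqrt(140 + 5) = sqrt(145)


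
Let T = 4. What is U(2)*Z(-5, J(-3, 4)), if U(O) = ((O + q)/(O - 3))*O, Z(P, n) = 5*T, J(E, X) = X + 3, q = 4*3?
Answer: -560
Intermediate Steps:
q = 12
J(E, X) = 3 + X
Z(P, n) = 20 (Z(P, n) = 5*4 = 20)
U(O) = O*(12 + O)/(-3 + O) (U(O) = ((O + 12)/(O - 3))*O = ((12 + O)/(-3 + O))*O = O*(12 + O)/(-3 + O))
U(2)*Z(-5, J(-3, 4)) = (2*(12 + 2)/(-3 + 2))*20 = (2*14/(-1))*20 = (2*(-1)*14)*20 = -28*20 = -560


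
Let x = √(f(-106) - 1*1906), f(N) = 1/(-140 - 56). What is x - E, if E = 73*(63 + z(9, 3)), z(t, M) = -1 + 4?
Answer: -4818 + I*√373577/14 ≈ -4818.0 + 43.658*I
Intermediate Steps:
f(N) = -1/196 (f(N) = 1/(-196) = -1/196)
z(t, M) = 3
x = I*√373577/14 (x = √(-1/196 - 1*1906) = √(-1/196 - 1906) = √(-373577/196) = I*√373577/14 ≈ 43.658*I)
E = 4818 (E = 73*(63 + 3) = 73*66 = 4818)
x - E = I*√373577/14 - 1*4818 = I*√373577/14 - 4818 = -4818 + I*√373577/14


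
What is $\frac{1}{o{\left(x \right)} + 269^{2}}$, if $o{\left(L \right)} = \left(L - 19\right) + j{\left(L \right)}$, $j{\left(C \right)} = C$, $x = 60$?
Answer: $\frac{1}{72462} \approx 1.38 \cdot 10^{-5}$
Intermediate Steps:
$o{\left(L \right)} = -19 + 2 L$ ($o{\left(L \right)} = \left(L - 19\right) + L = \left(-19 + L\right) + L = -19 + 2 L$)
$\frac{1}{o{\left(x \right)} + 269^{2}} = \frac{1}{\left(-19 + 2 \cdot 60\right) + 269^{2}} = \frac{1}{\left(-19 + 120\right) + 72361} = \frac{1}{101 + 72361} = \frac{1}{72462}$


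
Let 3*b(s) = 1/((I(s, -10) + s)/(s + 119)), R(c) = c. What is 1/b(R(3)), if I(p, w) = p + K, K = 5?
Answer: 33/122 ≈ 0.27049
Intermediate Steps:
I(p, w) = 5 + p (I(p, w) = p + 5 = 5 + p)
b(s) = (119 + s)/(3*(5 + 2*s)) (b(s) = 1/(3*((((5 + s) + s)/(s + 119)))) = 1/(3*(((5 + 2*s)/(119 + s)))) = ((119 + s)/(5 + 2*s))/3 = (119 + s)/(3*(5 + 2*s)))
1/b(R(3)) = 1/((119 + 3)/(3*(5 + 2*3))) = 1/((1/3)*122/(5 + 6)) = 1/((1/3)*122/11) = 1/((1/3)*(1/11)*122) = 1/(122/33) = 33/122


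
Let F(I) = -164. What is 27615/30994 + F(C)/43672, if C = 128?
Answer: 75057454/84598123 ≈ 0.88722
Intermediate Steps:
27615/30994 + F(C)/43672 = 27615/30994 - 164/43672 = 27615*(1/30994) - 164*1/43672 = 27615/30994 - 41/10918 = 75057454/84598123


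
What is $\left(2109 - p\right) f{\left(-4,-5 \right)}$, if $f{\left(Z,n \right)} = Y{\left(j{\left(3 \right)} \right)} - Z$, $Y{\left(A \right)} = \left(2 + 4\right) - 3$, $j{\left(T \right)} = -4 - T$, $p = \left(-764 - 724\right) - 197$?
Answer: $26558$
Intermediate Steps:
$p = -1685$ ($p = -1488 - 197 = -1685$)
$Y{\left(A \right)} = 3$ ($Y{\left(A \right)} = 6 - 3 = 3$)
$f{\left(Z,n \right)} = 3 - Z$
$\left(2109 - p\right) f{\left(-4,-5 \right)} = \left(2109 - -1685\right) \left(3 - -4\right) = \left(2109 + 1685\right) \left(3 + 4\right) = 3794 \cdot 7 = 26558$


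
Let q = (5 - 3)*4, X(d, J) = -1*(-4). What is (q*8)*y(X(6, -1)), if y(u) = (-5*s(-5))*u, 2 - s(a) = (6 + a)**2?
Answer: -1280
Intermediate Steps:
X(d, J) = 4
s(a) = 2 - (6 + a)**2
q = 8 (q = 2*4 = 8)
y(u) = -5*u (y(u) = (-5*(2 - (6 - 5)**2))*u = (-5*(2 - 1*1**2))*u = (-5*(2 - 1*1))*u = (-5*(2 - 1))*u = (-5*1)*u = -5*u)
(q*8)*y(X(6, -1)) = (8*8)*(-5*4) = 64*(-20) = -1280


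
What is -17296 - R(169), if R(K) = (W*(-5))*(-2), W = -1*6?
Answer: -17236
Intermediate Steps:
W = -6
R(K) = -60 (R(K) = -6*(-5)*(-2) = 30*(-2) = -60)
-17296 - R(169) = -17296 - 1*(-60) = -17296 + 60 = -17236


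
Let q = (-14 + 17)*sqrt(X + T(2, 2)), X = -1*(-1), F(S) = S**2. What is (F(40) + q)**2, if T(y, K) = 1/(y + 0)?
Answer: 5120027/2 + 4800*sqrt(6) ≈ 2.5718e+6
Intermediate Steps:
T(y, K) = 1/y
X = 1
q = 3*sqrt(6)/2 (q = (-14 + 17)*sqrt(1 + 1/2) = 3*sqrt(1 + 1/2) = 3*sqrt(3/2) = 3*(sqrt(6)/2) = 3*sqrt(6)/2 ≈ 3.6742)
(F(40) + q)**2 = (40**2 + 3*sqrt(6)/2)**2 = (1600 + 3*sqrt(6)/2)**2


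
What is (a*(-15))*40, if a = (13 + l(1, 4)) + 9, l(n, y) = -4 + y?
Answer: -13200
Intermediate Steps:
a = 22 (a = (13 + (-4 + 4)) + 9 = (13 + 0) + 9 = 13 + 9 = 22)
(a*(-15))*40 = (22*(-15))*40 = -330*40 = -13200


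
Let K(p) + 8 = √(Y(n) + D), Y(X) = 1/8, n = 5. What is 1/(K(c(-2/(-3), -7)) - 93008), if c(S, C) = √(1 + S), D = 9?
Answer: -744128/69215809975 - 2*√146/69215809975 ≈ -1.0751e-5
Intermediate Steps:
Y(X) = ⅛
K(p) = -8 + √146/4 (K(p) = -8 + √(⅛ + 9) = -8 + √(73/8) = -8 + √146/4)
1/(K(c(-2/(-3), -7)) - 93008) = 1/((-8 + √146/4) - 93008) = 1/(-93016 + √146/4)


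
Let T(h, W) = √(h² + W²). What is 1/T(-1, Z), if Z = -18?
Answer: √13/65 ≈ 0.055470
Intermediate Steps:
T(h, W) = √(W² + h²)
1/T(-1, Z) = 1/(√((-18)² + (-1)²)) = 1/(√(324 + 1)) = 1/(√325) = 1/(5*√13) = √13/65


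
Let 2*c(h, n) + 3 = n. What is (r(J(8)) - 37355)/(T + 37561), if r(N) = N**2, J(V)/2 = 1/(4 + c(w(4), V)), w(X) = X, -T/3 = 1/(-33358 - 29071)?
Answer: -394112965991/396287368568 ≈ -0.99451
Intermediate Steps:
T = 3/62429 (T = -3/(-33358 - 29071) = -3/(-62429) = -3*(-1/62429) = 3/62429 ≈ 4.8055e-5)
c(h, n) = -3/2 + n/2
J(V) = 2/(5/2 + V/2) (J(V) = 2/(4 + (-3/2 + V/2)) = 2/(5/2 + V/2))
(r(J(8)) - 37355)/(T + 37561) = ((4/(5 + 8))**2 - 37355)/(3/62429 + 37561) = ((4/13)**2 - 37355)/(2344895672/62429) = ((4*(1/13))**2 - 37355)*(62429/2344895672) = ((4/13)**2 - 37355)*(62429/2344895672) = (16/169 - 37355)*(62429/2344895672) = -6312979/169*62429/2344895672 = -394112965991/396287368568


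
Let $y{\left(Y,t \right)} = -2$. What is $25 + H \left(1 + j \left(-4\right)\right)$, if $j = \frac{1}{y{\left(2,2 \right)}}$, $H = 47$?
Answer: $166$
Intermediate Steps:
$j = - \frac{1}{2}$ ($j = \frac{1}{-2} = - \frac{1}{2} \approx -0.5$)
$25 + H \left(1 + j \left(-4\right)\right) = 25 + 47 \left(1 - -2\right) = 25 + 47 \left(1 + 2\right) = 25 + 47 \cdot 3 = 25 + 141 = 166$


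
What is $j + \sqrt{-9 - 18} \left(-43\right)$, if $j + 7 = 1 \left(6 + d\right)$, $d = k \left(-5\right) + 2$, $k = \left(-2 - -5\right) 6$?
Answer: $-89 - 129 i \sqrt{3} \approx -89.0 - 223.43 i$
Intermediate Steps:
$k = 18$ ($k = \left(-2 + 5\right) 6 = 3 \cdot 6 = 18$)
$d = -88$ ($d = 18 \left(-5\right) + 2 = -90 + 2 = -88$)
$j = -89$ ($j = -7 + 1 \left(6 - 88\right) = -7 + 1 \left(-82\right) = -7 - 82 = -89$)
$j + \sqrt{-9 - 18} \left(-43\right) = -89 + \sqrt{-9 - 18} \left(-43\right) = -89 + \sqrt{-27} \left(-43\right) = -89 + 3 i \sqrt{3} \left(-43\right) = -89 - 129 i \sqrt{3}$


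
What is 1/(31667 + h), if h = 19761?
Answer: 1/51428 ≈ 1.9445e-5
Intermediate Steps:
1/(31667 + h) = 1/(31667 + 19761) = 1/51428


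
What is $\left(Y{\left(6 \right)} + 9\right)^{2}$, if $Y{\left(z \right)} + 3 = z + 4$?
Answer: $256$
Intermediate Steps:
$Y{\left(z \right)} = 1 + z$ ($Y{\left(z \right)} = -3 + \left(z + 4\right) = -3 + \left(4 + z\right) = 1 + z$)
$\left(Y{\left(6 \right)} + 9\right)^{2} = \left(\left(1 + 6\right) + 9\right)^{2} = \left(7 + 9\right)^{2} = 16^{2} = 256$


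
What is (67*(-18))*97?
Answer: -116982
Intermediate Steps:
(67*(-18))*97 = -1206*97 = -116982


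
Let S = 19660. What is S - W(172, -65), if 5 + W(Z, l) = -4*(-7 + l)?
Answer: 19377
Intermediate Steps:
W(Z, l) = 23 - 4*l (W(Z, l) = -5 - 4*(-7 + l) = -5 + (28 - 4*l) = 23 - 4*l)
S - W(172, -65) = 19660 - (23 - 4*(-65)) = 19660 - (23 + 260) = 19660 - 1*283 = 19660 - 283 = 19377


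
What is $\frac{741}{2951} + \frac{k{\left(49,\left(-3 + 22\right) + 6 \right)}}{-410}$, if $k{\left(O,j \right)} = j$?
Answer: $\frac{3539}{18614} \approx 0.19013$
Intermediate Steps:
$\frac{741}{2951} + \frac{k{\left(49,\left(-3 + 22\right) + 6 \right)}}{-410} = \frac{741}{2951} + \frac{\left(-3 + 22\right) + 6}{-410} = 741 \cdot \frac{1}{2951} + \left(19 + 6\right) \left(- \frac{1}{410}\right) = \frac{57}{227} + 25 \left(- \frac{1}{410}\right) = \frac{57}{227} - \frac{5}{82} = \frac{3539}{18614}$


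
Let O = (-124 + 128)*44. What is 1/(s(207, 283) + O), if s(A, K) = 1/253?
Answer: 253/44529 ≈ 0.0056817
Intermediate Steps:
s(A, K) = 1/253
O = 176 (O = 4*44 = 176)
1/(s(207, 283) + O) = 1/(1/253 + 176) = 1/(44529/253) = 253/44529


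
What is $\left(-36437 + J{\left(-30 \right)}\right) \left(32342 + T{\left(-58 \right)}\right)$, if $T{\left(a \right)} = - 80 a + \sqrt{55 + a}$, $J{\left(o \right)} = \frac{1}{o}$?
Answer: $- \frac{20212715501}{15} - \frac{1093111 i \sqrt{3}}{30} \approx -1.3475 \cdot 10^{9} - 63111.0 i$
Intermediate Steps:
$T{\left(a \right)} = \sqrt{55 + a} - 80 a$
$\left(-36437 + J{\left(-30 \right)}\right) \left(32342 + T{\left(-58 \right)}\right) = \left(-36437 + \frac{1}{-30}\right) \left(32342 + \left(\sqrt{55 - 58} - -4640\right)\right) = \left(-36437 - \frac{1}{30}\right) \left(32342 + \left(\sqrt{-3} + 4640\right)\right) = - \frac{1093111 \left(32342 + \left(i \sqrt{3} + 4640\right)\right)}{30} = - \frac{1093111 \left(32342 + \left(4640 + i \sqrt{3}\right)\right)}{30} = - \frac{1093111 \left(36982 + i \sqrt{3}\right)}{30} = - \frac{20212715501}{15} - \frac{1093111 i \sqrt{3}}{30}$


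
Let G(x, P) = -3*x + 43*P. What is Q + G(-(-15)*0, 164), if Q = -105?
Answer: 6947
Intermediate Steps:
Q + G(-(-15)*0, 164) = -105 + (-(-45)*(-1*0) + 43*164) = -105 + (-(-45)*0 + 7052) = -105 + (-3*0 + 7052) = -105 + (0 + 7052) = -105 + 7052 = 6947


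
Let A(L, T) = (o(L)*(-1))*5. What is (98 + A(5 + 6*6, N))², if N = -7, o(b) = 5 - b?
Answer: 77284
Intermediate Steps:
A(L, T) = -25 + 5*L (A(L, T) = ((5 - L)*(-1))*5 = (-5 + L)*5 = -25 + 5*L)
(98 + A(5 + 6*6, N))² = (98 + (-25 + 5*(5 + 6*6)))² = (98 + (-25 + 5*(5 + 36)))² = (98 + (-25 + 5*41))² = (98 + (-25 + 205))² = (98 + 180)² = 278² = 77284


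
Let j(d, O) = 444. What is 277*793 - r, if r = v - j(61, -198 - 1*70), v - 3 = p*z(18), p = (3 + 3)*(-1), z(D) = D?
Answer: 220210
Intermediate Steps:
p = -6 (p = 6*(-1) = -6)
v = -105 (v = 3 - 6*18 = 3 - 108 = -105)
r = -549 (r = -105 - 1*444 = -105 - 444 = -549)
277*793 - r = 277*793 - 1*(-549) = 219661 + 549 = 220210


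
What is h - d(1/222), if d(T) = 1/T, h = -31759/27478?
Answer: -6131875/27478 ≈ -223.16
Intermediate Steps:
h = -31759/27478 (h = -31759*1/27478 = -31759/27478 ≈ -1.1558)
h - d(1/222) = -31759/27478 - 1/(1/222) = -31759/27478 - 1/1/222 = -31759/27478 - 1*222 = -31759/27478 - 222 = -6131875/27478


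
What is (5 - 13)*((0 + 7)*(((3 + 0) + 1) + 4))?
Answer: -448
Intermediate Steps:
(5 - 13)*((0 + 7)*(((3 + 0) + 1) + 4)) = -56*((3 + 1) + 4) = -56*(4 + 4) = -56*8 = -8*56 = -448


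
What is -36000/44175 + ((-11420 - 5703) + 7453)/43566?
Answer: -13303655/12830187 ≈ -1.0369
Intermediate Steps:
-36000/44175 + ((-11420 - 5703) + 7453)/43566 = -36000*1/44175 + (-17123 + 7453)*(1/43566) = -480/589 - 9670*1/43566 = -480/589 - 4835/21783 = -13303655/12830187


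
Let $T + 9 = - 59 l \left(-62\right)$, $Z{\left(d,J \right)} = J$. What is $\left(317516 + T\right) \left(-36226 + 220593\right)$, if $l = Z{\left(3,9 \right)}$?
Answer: $64607543443$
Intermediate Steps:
$l = 9$
$T = 32913$ ($T = -9 + \left(-59\right) 9 \left(-62\right) = -9 - -32922 = -9 + 32922 = 32913$)
$\left(317516 + T\right) \left(-36226 + 220593\right) = \left(317516 + 32913\right) \left(-36226 + 220593\right) = 350429 \cdot 184367 = 64607543443$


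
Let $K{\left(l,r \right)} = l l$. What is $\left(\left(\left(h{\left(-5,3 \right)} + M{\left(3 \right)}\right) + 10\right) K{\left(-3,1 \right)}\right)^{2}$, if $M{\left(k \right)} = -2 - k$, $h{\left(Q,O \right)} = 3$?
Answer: $5184$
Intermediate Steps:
$K{\left(l,r \right)} = l^{2}$
$\left(\left(\left(h{\left(-5,3 \right)} + M{\left(3 \right)}\right) + 10\right) K{\left(-3,1 \right)}\right)^{2} = \left(\left(\left(3 - 5\right) + 10\right) \left(-3\right)^{2}\right)^{2} = \left(\left(\left(3 - 5\right) + 10\right) 9\right)^{2} = \left(\left(-2 + 10\right) 9\right)^{2} = \left(8 \cdot 9\right)^{2} = 72^{2} = 5184$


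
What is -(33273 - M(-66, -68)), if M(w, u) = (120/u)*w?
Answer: -563661/17 ≈ -33157.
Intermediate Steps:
M(w, u) = 120*w/u
-(33273 - M(-66, -68)) = -(33273 - 120*(-66)/(-68)) = -(33273 - 120*(-66)*(-1)/68) = -(33273 - 1*1980/17) = -(33273 - 1980/17) = -1*563661/17 = -563661/17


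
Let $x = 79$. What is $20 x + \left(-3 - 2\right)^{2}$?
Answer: $1605$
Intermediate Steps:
$20 x + \left(-3 - 2\right)^{2} = 20 \cdot 79 + \left(-3 - 2\right)^{2} = 1580 + \left(-5\right)^{2} = 1580 + 25 = 1605$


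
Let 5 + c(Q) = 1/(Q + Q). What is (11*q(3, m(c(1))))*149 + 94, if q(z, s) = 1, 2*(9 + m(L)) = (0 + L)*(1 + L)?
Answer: 1733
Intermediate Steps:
c(Q) = -5 + 1/(2*Q) (c(Q) = -5 + 1/(Q + Q) = -5 + 1/(2*Q))
m(L) = -9 + L*(1 + L)/2 (m(L) = -9 + ((0 + L)*(1 + L))/2 = -9 + (L*(1 + L))/2 = -9 + L*(1 + L)/2)
(11*q(3, m(c(1))))*149 + 94 = (11*1)*149 + 94 = 11*149 + 94 = 1639 + 94 = 1733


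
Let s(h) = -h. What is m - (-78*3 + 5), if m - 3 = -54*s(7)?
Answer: 610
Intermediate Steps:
m = 381 (m = 3 - (-54)*7 = 3 - 54*(-7) = 3 + 378 = 381)
m - (-78*3 + 5) = 381 - (-78*3 + 5) = 381 - (-234 + 5) = 381 - 1*(-229) = 381 + 229 = 610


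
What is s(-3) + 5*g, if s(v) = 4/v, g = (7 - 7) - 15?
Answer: -229/3 ≈ -76.333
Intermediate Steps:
g = -15 (g = 0 - 15 = -15)
s(-3) + 5*g = 4/(-3) + 5*(-15) = 4*(-⅓) - 75 = -4/3 - 75 = -229/3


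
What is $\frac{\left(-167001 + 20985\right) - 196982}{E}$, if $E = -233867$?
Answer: $\frac{342998}{233867} \approx 1.4666$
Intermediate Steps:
$\frac{\left(-167001 + 20985\right) - 196982}{E} = \frac{\left(-167001 + 20985\right) - 196982}{-233867} = \left(-146016 - 196982\right) \left(- \frac{1}{233867}\right) = \left(-342998\right) \left(- \frac{1}{233867}\right) = \frac{342998}{233867}$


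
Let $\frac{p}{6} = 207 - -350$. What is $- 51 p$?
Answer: $-170442$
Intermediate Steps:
$p = 3342$ ($p = 6 \left(207 - -350\right) = 6 \left(207 + 350\right) = 6 \cdot 557 = 3342$)
$- 51 p = \left(-51\right) 3342 = -170442$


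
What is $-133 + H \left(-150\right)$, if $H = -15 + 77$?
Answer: $-9433$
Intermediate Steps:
$H = 62$
$-133 + H \left(-150\right) = -133 + 62 \left(-150\right) = -133 - 9300 = -9433$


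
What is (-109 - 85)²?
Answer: 37636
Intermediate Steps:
(-109 - 85)² = (-194)² = 37636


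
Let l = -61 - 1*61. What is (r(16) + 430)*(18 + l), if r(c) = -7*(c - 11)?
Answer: -41080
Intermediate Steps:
l = -122 (l = -61 - 61 = -122)
r(c) = 77 - 7*c (r(c) = -7*(-11 + c) = 77 - 7*c)
(r(16) + 430)*(18 + l) = ((77 - 7*16) + 430)*(18 - 122) = ((77 - 112) + 430)*(-104) = (-35 + 430)*(-104) = 395*(-104) = -41080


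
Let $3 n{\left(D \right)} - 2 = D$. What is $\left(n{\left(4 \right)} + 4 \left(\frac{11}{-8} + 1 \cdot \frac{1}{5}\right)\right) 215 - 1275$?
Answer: $- \frac{3711}{2} \approx -1855.5$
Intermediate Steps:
$n{\left(D \right)} = \frac{2}{3} + \frac{D}{3}$
$\left(n{\left(4 \right)} + 4 \left(\frac{11}{-8} + 1 \cdot \frac{1}{5}\right)\right) 215 - 1275 = \left(\left(\frac{2}{3} + \frac{1}{3} \cdot 4\right) + 4 \left(\frac{11}{-8} + 1 \cdot \frac{1}{5}\right)\right) 215 - 1275 = \left(\left(\frac{2}{3} + \frac{4}{3}\right) + 4 \left(11 \left(- \frac{1}{8}\right) + 1 \cdot \frac{1}{5}\right)\right) 215 - 1275 = \left(2 + 4 \left(- \frac{11}{8} + \frac{1}{5}\right)\right) 215 - 1275 = \left(2 + 4 \left(- \frac{47}{40}\right)\right) 215 - 1275 = \left(2 - \frac{47}{10}\right) 215 - 1275 = \left(- \frac{27}{10}\right) 215 - 1275 = - \frac{1161}{2} - 1275 = - \frac{3711}{2}$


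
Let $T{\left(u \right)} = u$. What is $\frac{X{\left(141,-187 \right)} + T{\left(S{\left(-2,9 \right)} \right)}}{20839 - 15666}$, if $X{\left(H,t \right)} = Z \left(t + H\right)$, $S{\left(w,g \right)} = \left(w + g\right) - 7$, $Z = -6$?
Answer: $\frac{276}{5173} \approx 0.053354$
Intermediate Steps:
$S{\left(w,g \right)} = -7 + g + w$ ($S{\left(w,g \right)} = \left(g + w\right) - 7 = -7 + g + w$)
$X{\left(H,t \right)} = - 6 H - 6 t$ ($X{\left(H,t \right)} = - 6 \left(t + H\right) = - 6 \left(H + t\right) = - 6 H - 6 t$)
$\frac{X{\left(141,-187 \right)} + T{\left(S{\left(-2,9 \right)} \right)}}{20839 - 15666} = \frac{\left(\left(-6\right) 141 - -1122\right) - 0}{20839 - 15666} = \frac{\left(-846 + 1122\right) + 0}{5173} = \left(276 + 0\right) \frac{1}{5173} = 276 \cdot \frac{1}{5173} = \frac{276}{5173}$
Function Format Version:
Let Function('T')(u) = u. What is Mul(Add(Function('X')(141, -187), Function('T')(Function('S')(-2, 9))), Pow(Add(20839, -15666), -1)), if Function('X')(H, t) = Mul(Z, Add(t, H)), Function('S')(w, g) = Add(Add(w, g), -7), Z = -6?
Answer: Rational(276, 5173) ≈ 0.053354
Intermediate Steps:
Function('S')(w, g) = Add(-7, g, w) (Function('S')(w, g) = Add(Add(g, w), -7) = Add(-7, g, w))
Function('X')(H, t) = Add(Mul(-6, H), Mul(-6, t)) (Function('X')(H, t) = Mul(-6, Add(t, H)) = Mul(-6, Add(H, t)) = Add(Mul(-6, H), Mul(-6, t)))
Mul(Add(Function('X')(141, -187), Function('T')(Function('S')(-2, 9))), Pow(Add(20839, -15666), -1)) = Mul(Add(Add(Mul(-6, 141), Mul(-6, -187)), Add(-7, 9, -2)), Pow(Add(20839, -15666), -1)) = Mul(Add(Add(-846, 1122), 0), Pow(5173, -1)) = Mul(Add(276, 0), Rational(1, 5173)) = Mul(276, Rational(1, 5173)) = Rational(276, 5173)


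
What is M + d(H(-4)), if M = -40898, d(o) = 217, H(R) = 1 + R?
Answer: -40681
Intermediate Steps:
M + d(H(-4)) = -40898 + 217 = -40681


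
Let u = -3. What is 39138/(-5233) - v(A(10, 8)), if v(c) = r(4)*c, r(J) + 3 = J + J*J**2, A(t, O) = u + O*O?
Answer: -20787983/5233 ≈ -3972.5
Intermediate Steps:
A(t, O) = -3 + O**2 (A(t, O) = -3 + O*O = -3 + O**2)
r(J) = -3 + J + J**3 (r(J) = -3 + (J + J*J**2) = -3 + (J + J**3) = -3 + J + J**3)
v(c) = 65*c (v(c) = (-3 + 4 + 4**3)*c = (-3 + 4 + 64)*c = 65*c)
39138/(-5233) - v(A(10, 8)) = 39138/(-5233) - 65*(-3 + 8**2) = 39138*(-1/5233) - 65*(-3 + 64) = -39138/5233 - 65*61 = -39138/5233 - 1*3965 = -39138/5233 - 3965 = -20787983/5233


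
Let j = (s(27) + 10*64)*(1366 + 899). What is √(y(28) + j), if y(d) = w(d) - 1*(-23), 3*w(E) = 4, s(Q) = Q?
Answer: √13597014/3 ≈ 1229.1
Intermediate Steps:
w(E) = 4/3 (w(E) = (⅓)*4 = 4/3)
y(d) = 73/3 (y(d) = 4/3 - 1*(-23) = 4/3 + 23 = 73/3)
j = 1510755 (j = (27 + 10*64)*(1366 + 899) = (27 + 640)*2265 = 667*2265 = 1510755)
√(y(28) + j) = √(73/3 + 1510755) = √(4532338/3) = √13597014/3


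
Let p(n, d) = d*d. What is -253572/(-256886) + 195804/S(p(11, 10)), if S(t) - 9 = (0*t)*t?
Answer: 2794532694/128443 ≈ 21757.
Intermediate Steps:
p(n, d) = d**2
S(t) = 9 (S(t) = 9 + (0*t)*t = 9 + 0*t = 9 + 0 = 9)
-253572/(-256886) + 195804/S(p(11, 10)) = -253572/(-256886) + 195804/9 = -253572*(-1/256886) + 195804*(1/9) = 126786/128443 + 21756 = 2794532694/128443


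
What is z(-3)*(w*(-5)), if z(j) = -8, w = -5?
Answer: -200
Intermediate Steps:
z(-3)*(w*(-5)) = -(-40)*(-5) = -8*25 = -200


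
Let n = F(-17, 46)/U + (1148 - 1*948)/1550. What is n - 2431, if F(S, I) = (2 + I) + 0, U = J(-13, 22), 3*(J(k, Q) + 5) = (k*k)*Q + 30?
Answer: -281303217/115723 ≈ -2430.8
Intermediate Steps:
J(k, Q) = 5 + Q*k**2/3 (J(k, Q) = -5 + ((k*k)*Q + 30)/3 = -5 + (k**2*Q + 30)/3 = -5 + (Q*k**2 + 30)/3 = -5 + (30 + Q*k**2)/3 = -5 + (10 + Q*k**2/3) = 5 + Q*k**2/3)
U = 3733/3 (U = 5 + (1/3)*22*(-13)**2 = 5 + (1/3)*22*169 = 5 + 3718/3 = 3733/3 ≈ 1244.3)
F(S, I) = 2 + I
n = 19396/115723 (n = (2 + 46)/(3733/3) + (1148 - 1*948)/1550 = 48*(3/3733) + (1148 - 948)*(1/1550) = 144/3733 + 200*(1/1550) = 144/3733 + 4/31 = 19396/115723 ≈ 0.16761)
n - 2431 = 19396/115723 - 2431 = -281303217/115723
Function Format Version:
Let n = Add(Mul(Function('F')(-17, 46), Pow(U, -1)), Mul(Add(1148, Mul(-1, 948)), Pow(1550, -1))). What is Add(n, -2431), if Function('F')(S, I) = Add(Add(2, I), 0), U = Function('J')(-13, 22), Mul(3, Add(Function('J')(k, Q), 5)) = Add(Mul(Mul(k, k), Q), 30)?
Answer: Rational(-281303217, 115723) ≈ -2430.8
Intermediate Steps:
Function('J')(k, Q) = Add(5, Mul(Rational(1, 3), Q, Pow(k, 2))) (Function('J')(k, Q) = Add(-5, Mul(Rational(1, 3), Add(Mul(Mul(k, k), Q), 30))) = Add(-5, Mul(Rational(1, 3), Add(Mul(Pow(k, 2), Q), 30))) = Add(-5, Mul(Rational(1, 3), Add(Mul(Q, Pow(k, 2)), 30))) = Add(-5, Mul(Rational(1, 3), Add(30, Mul(Q, Pow(k, 2))))) = Add(-5, Add(10, Mul(Rational(1, 3), Q, Pow(k, 2)))) = Add(5, Mul(Rational(1, 3), Q, Pow(k, 2))))
U = Rational(3733, 3) (U = Add(5, Mul(Rational(1, 3), 22, Pow(-13, 2))) = Add(5, Mul(Rational(1, 3), 22, 169)) = Add(5, Rational(3718, 3)) = Rational(3733, 3) ≈ 1244.3)
Function('F')(S, I) = Add(2, I)
n = Rational(19396, 115723) (n = Add(Mul(Add(2, 46), Pow(Rational(3733, 3), -1)), Mul(Add(1148, Mul(-1, 948)), Pow(1550, -1))) = Add(Mul(48, Rational(3, 3733)), Mul(Add(1148, -948), Rational(1, 1550))) = Add(Rational(144, 3733), Mul(200, Rational(1, 1550))) = Add(Rational(144, 3733), Rational(4, 31)) = Rational(19396, 115723) ≈ 0.16761)
Add(n, -2431) = Add(Rational(19396, 115723), -2431) = Rational(-281303217, 115723)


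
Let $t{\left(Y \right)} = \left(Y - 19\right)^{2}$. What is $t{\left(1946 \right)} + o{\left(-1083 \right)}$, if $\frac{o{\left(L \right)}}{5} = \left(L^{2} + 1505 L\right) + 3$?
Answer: $1428214$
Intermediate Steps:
$o{\left(L \right)} = 15 + 5 L^{2} + 7525 L$ ($o{\left(L \right)} = 5 \left(\left(L^{2} + 1505 L\right) + 3\right) = 5 \left(3 + L^{2} + 1505 L\right) = 15 + 5 L^{2} + 7525 L$)
$t{\left(Y \right)} = \left(-19 + Y\right)^{2}$
$t{\left(1946 \right)} + o{\left(-1083 \right)} = \left(-19 + 1946\right)^{2} + \left(15 + 5 \left(-1083\right)^{2} + 7525 \left(-1083\right)\right) = 1927^{2} + \left(15 + 5 \cdot 1172889 - 8149575\right) = 3713329 + \left(15 + 5864445 - 8149575\right) = 3713329 - 2285115 = 1428214$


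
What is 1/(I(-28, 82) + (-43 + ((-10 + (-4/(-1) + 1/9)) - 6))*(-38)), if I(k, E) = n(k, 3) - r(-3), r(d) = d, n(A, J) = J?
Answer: 9/18826 ≈ 0.00047806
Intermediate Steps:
I(k, E) = 6 (I(k, E) = 3 - 1*(-3) = 3 + 3 = 6)
1/(I(-28, 82) + (-43 + ((-10 + (-4/(-1) + 1/9)) - 6))*(-38)) = 1/(6 + (-43 + ((-10 + (-4/(-1) + 1/9)) - 6))*(-38)) = 1/(6 + (-43 + ((-10 + (-4*(-1) + 1*(⅑))) - 6))*(-38)) = 1/(6 + (-43 + ((-10 + (4 + ⅑)) - 6))*(-38)) = 1/(6 + (-43 + ((-10 + 37/9) - 6))*(-38)) = 1/(6 + (-43 + (-53/9 - 6))*(-38)) = 1/(6 + (-43 - 107/9)*(-38)) = 1/(6 - 494/9*(-38)) = 1/(6 + 18772/9) = 1/(18826/9) = 9/18826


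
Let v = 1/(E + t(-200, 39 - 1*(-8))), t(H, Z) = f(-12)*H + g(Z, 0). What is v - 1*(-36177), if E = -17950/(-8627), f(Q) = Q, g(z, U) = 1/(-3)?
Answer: 2248748707152/62159623 ≈ 36177.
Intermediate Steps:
g(z, U) = -1/3
E = 17950/8627 (E = -17950*(-1/8627) = 17950/8627 ≈ 2.0807)
t(H, Z) = -1/3 - 12*H (t(H, Z) = -12*H - 1/3 = -1/3 - 12*H)
v = 25881/62159623 (v = 1/(17950/8627 + (-1/3 - 12*(-200))) = 1/(17950/8627 + (-1/3 + 2400)) = 1/(17950/8627 + 7199/3) = 1/(62159623/25881) = 25881/62159623 ≈ 0.00041636)
v - 1*(-36177) = 25881/62159623 - 1*(-36177) = 25881/62159623 + 36177 = 2248748707152/62159623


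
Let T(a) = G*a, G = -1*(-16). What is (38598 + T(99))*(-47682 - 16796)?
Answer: -2590854996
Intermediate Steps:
G = 16
T(a) = 16*a
(38598 + T(99))*(-47682 - 16796) = (38598 + 16*99)*(-47682 - 16796) = (38598 + 1584)*(-64478) = 40182*(-64478) = -2590854996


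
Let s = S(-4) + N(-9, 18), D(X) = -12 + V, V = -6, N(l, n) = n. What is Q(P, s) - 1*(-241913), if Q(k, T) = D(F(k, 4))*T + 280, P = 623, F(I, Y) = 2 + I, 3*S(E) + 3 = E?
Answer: 241911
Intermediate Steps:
S(E) = -1 + E/3
D(X) = -18 (D(X) = -12 - 6 = -18)
s = 47/3 (s = (-1 + (⅓)*(-4)) + 18 = (-1 - 4/3) + 18 = -7/3 + 18 = 47/3 ≈ 15.667)
Q(k, T) = 280 - 18*T (Q(k, T) = -18*T + 280 = 280 - 18*T)
Q(P, s) - 1*(-241913) = (280 - 18*47/3) - 1*(-241913) = (280 - 282) + 241913 = -2 + 241913 = 241911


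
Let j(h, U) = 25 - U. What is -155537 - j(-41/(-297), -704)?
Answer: -156266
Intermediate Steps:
-155537 - j(-41/(-297), -704) = -155537 - (25 - 1*(-704)) = -155537 - (25 + 704) = -155537 - 1*729 = -155537 - 729 = -156266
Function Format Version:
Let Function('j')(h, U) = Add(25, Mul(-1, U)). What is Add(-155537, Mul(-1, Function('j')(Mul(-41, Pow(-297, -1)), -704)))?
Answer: -156266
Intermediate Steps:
Add(-155537, Mul(-1, Function('j')(Mul(-41, Pow(-297, -1)), -704))) = Add(-155537, Mul(-1, Add(25, Mul(-1, -704)))) = Add(-155537, Mul(-1, Add(25, 704))) = Add(-155537, Mul(-1, 729)) = Add(-155537, -729) = -156266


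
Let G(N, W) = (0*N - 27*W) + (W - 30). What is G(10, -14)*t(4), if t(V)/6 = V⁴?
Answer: 513024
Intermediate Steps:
t(V) = 6*V⁴
G(N, W) = -30 - 26*W (G(N, W) = (0 - 27*W) + (-30 + W) = -27*W + (-30 + W) = -30 - 26*W)
G(10, -14)*t(4) = (-30 - 26*(-14))*(6*4⁴) = (-30 + 364)*(6*256) = 334*1536 = 513024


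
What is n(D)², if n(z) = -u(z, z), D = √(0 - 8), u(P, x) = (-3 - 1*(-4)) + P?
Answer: -7 + 4*I*√2 ≈ -7.0 + 5.6569*I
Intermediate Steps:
u(P, x) = 1 + P (u(P, x) = (-3 + 4) + P = 1 + P)
D = 2*I*√2 (D = √(-8) = 2*I*√2 ≈ 2.8284*I)
n(z) = -1 - z (n(z) = -(1 + z) = -1 - z)
n(D)² = (-1 - 2*I*√2)²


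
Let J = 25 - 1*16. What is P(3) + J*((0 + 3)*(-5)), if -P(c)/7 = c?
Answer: -156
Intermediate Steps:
J = 9 (J = 25 - 16 = 9)
P(c) = -7*c
P(3) + J*((0 + 3)*(-5)) = -7*3 + 9*((0 + 3)*(-5)) = -21 + 9*(3*(-5)) = -21 + 9*(-15) = -21 - 135 = -156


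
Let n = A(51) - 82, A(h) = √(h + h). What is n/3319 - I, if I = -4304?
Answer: 14284894/3319 + √102/3319 ≈ 4304.0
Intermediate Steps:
A(h) = √2*√h (A(h) = √(2*h) = √2*√h)
n = -82 + √102 (n = √2*√51 - 82 = √102 - 82 = -82 + √102 ≈ -71.901)
n/3319 - I = (-82 + √102)/3319 - 1*(-4304) = (-82 + √102)*(1/3319) + 4304 = (-82/3319 + √102/3319) + 4304 = 14284894/3319 + √102/3319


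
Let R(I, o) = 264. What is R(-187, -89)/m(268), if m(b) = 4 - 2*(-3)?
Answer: 132/5 ≈ 26.400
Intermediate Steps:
m(b) = 10 (m(b) = 4 + 6 = 10)
R(-187, -89)/m(268) = 264/10 = 264*(1/10) = 132/5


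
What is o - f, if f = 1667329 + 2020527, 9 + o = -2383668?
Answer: -6071533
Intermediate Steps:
o = -2383677 (o = -9 - 2383668 = -2383677)
f = 3687856
o - f = -2383677 - 1*3687856 = -2383677 - 3687856 = -6071533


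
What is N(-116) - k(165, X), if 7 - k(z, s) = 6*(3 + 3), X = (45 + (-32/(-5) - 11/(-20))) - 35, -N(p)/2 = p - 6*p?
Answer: -1131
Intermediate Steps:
N(p) = 10*p (N(p) = -2*(p - 6*p) = -(-10)*p = 10*p)
X = 339/20 (X = (45 + (-32*(-1/5) - 11*(-1/20))) - 35 = (45 + (32/5 + 11/20)) - 35 = (45 + 139/20) - 35 = 1039/20 - 35 = 339/20 ≈ 16.950)
k(z, s) = -29 (k(z, s) = 7 - 6*(3 + 3) = 7 - 6*6 = 7 - 1*36 = 7 - 36 = -29)
N(-116) - k(165, X) = 10*(-116) - 1*(-29) = -1160 + 29 = -1131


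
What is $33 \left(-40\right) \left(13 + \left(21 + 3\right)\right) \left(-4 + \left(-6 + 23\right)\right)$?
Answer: $-634920$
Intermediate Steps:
$33 \left(-40\right) \left(13 + \left(21 + 3\right)\right) \left(-4 + \left(-6 + 23\right)\right) = - 1320 \left(13 + 24\right) \left(-4 + 17\right) = - 1320 \cdot 37 \cdot 13 = \left(-1320\right) 481 = -634920$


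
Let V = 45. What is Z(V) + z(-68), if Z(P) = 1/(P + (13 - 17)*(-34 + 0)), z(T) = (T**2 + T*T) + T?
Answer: 1661581/181 ≈ 9180.0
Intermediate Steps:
z(T) = T + 2*T**2 (z(T) = (T**2 + T**2) + T = 2*T**2 + T = T + 2*T**2)
Z(P) = 1/(136 + P) (Z(P) = 1/(P - 4*(-34)) = 1/(P + 136) = 1/(136 + P))
Z(V) + z(-68) = 1/(136 + 45) - 68*(1 + 2*(-68)) = 1/181 - 68*(1 - 136) = 1/181 - 68*(-135) = 1/181 + 9180 = 1661581/181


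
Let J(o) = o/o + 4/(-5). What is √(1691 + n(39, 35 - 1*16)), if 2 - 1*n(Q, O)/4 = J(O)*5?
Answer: √1695 ≈ 41.170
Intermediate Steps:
J(o) = ⅕ (J(o) = 1 + 4*(-⅕) = 1 - ⅘ = ⅕)
n(Q, O) = 4 (n(Q, O) = 8 - 4*5/5 = 8 - 4*1 = 8 - 4 = 4)
√(1691 + n(39, 35 - 1*16)) = √(1691 + 4) = √1695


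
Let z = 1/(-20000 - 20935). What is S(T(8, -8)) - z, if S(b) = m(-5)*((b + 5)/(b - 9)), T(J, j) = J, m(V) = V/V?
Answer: -532154/40935 ≈ -13.000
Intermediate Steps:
m(V) = 1
S(b) = (5 + b)/(-9 + b) (S(b) = 1*((b + 5)/(b - 9)) = 1*((5 + b)/(-9 + b)) = (5 + b)/(-9 + b))
z = -1/40935 (z = 1/(-40935) = -1/40935 ≈ -2.4429e-5)
S(T(8, -8)) - z = (5 + 8)/(-9 + 8) - 1*(-1/40935) = 13/(-1) + 1/40935 = -1*13 + 1/40935 = -13 + 1/40935 = -532154/40935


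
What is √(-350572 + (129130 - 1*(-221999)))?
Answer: √557 ≈ 23.601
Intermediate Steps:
√(-350572 + (129130 - 1*(-221999))) = √(-350572 + (129130 + 221999)) = √(-350572 + 351129) = √557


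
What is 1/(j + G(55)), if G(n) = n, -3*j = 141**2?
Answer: -1/6572 ≈ -0.00015216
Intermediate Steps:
j = -6627 (j = -1/3*141**2 = -1/3*19881 = -6627)
1/(j + G(55)) = 1/(-6627 + 55) = 1/(-6572) = -1/6572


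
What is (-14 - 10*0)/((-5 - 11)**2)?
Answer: -7/128 ≈ -0.054688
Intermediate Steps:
(-14 - 10*0)/((-5 - 11)**2) = (-14 + 0)/((-16)**2) = -14/256 = -14*1/256 = -7/128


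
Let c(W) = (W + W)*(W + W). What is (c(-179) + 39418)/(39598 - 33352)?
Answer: 83791/3123 ≈ 26.830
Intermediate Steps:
c(W) = 4*W² (c(W) = (2*W)*(2*W) = 4*W²)
(c(-179) + 39418)/(39598 - 33352) = (4*(-179)² + 39418)/(39598 - 33352) = (4*32041 + 39418)/6246 = (128164 + 39418)*(1/6246) = 167582*(1/6246) = 83791/3123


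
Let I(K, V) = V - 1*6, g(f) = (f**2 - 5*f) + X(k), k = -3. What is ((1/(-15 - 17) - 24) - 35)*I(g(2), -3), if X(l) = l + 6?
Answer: 17001/32 ≈ 531.28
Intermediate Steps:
X(l) = 6 + l
g(f) = 3 + f**2 - 5*f (g(f) = (f**2 - 5*f) + (6 - 3) = (f**2 - 5*f) + 3 = 3 + f**2 - 5*f)
I(K, V) = -6 + V (I(K, V) = V - 6 = -6 + V)
((1/(-15 - 17) - 24) - 35)*I(g(2), -3) = ((1/(-15 - 17) - 24) - 35)*(-6 - 3) = ((1/(-32) - 24) - 35)*(-9) = ((-1/32 - 24) - 35)*(-9) = (-769/32 - 35)*(-9) = -1889/32*(-9) = 17001/32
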